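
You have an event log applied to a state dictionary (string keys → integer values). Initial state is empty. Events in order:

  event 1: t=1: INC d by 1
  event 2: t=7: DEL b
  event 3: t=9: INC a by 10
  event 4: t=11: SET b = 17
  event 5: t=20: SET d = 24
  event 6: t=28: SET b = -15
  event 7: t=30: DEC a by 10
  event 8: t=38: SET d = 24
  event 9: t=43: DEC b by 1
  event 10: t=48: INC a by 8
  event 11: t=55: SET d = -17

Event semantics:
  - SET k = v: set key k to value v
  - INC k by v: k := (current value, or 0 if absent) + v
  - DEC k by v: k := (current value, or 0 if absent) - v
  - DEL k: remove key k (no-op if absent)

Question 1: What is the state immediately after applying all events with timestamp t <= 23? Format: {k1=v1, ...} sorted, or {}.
Answer: {a=10, b=17, d=24}

Derivation:
Apply events with t <= 23 (5 events):
  after event 1 (t=1: INC d by 1): {d=1}
  after event 2 (t=7: DEL b): {d=1}
  after event 3 (t=9: INC a by 10): {a=10, d=1}
  after event 4 (t=11: SET b = 17): {a=10, b=17, d=1}
  after event 5 (t=20: SET d = 24): {a=10, b=17, d=24}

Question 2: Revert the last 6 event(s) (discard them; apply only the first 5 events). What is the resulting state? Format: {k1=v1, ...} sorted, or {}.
Keep first 5 events (discard last 6):
  after event 1 (t=1: INC d by 1): {d=1}
  after event 2 (t=7: DEL b): {d=1}
  after event 3 (t=9: INC a by 10): {a=10, d=1}
  after event 4 (t=11: SET b = 17): {a=10, b=17, d=1}
  after event 5 (t=20: SET d = 24): {a=10, b=17, d=24}

Answer: {a=10, b=17, d=24}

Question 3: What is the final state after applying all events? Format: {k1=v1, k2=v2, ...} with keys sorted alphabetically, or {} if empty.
Answer: {a=8, b=-16, d=-17}

Derivation:
  after event 1 (t=1: INC d by 1): {d=1}
  after event 2 (t=7: DEL b): {d=1}
  after event 3 (t=9: INC a by 10): {a=10, d=1}
  after event 4 (t=11: SET b = 17): {a=10, b=17, d=1}
  after event 5 (t=20: SET d = 24): {a=10, b=17, d=24}
  after event 6 (t=28: SET b = -15): {a=10, b=-15, d=24}
  after event 7 (t=30: DEC a by 10): {a=0, b=-15, d=24}
  after event 8 (t=38: SET d = 24): {a=0, b=-15, d=24}
  after event 9 (t=43: DEC b by 1): {a=0, b=-16, d=24}
  after event 10 (t=48: INC a by 8): {a=8, b=-16, d=24}
  after event 11 (t=55: SET d = -17): {a=8, b=-16, d=-17}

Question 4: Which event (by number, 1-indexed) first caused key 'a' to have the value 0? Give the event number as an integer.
Looking for first event where a becomes 0:
  event 3: a = 10
  event 4: a = 10
  event 5: a = 10
  event 6: a = 10
  event 7: a 10 -> 0  <-- first match

Answer: 7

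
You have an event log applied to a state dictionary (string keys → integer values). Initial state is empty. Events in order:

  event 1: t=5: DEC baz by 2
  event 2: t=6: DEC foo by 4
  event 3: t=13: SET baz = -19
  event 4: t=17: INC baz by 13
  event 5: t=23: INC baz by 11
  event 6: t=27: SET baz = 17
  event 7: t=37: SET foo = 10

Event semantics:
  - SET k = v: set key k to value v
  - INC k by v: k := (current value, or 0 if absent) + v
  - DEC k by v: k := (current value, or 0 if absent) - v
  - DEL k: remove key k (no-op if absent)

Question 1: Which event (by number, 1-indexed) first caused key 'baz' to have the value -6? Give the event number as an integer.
Looking for first event where baz becomes -6:
  event 1: baz = -2
  event 2: baz = -2
  event 3: baz = -19
  event 4: baz -19 -> -6  <-- first match

Answer: 4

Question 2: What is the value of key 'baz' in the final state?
Track key 'baz' through all 7 events:
  event 1 (t=5: DEC baz by 2): baz (absent) -> -2
  event 2 (t=6: DEC foo by 4): baz unchanged
  event 3 (t=13: SET baz = -19): baz -2 -> -19
  event 4 (t=17: INC baz by 13): baz -19 -> -6
  event 5 (t=23: INC baz by 11): baz -6 -> 5
  event 6 (t=27: SET baz = 17): baz 5 -> 17
  event 7 (t=37: SET foo = 10): baz unchanged
Final: baz = 17

Answer: 17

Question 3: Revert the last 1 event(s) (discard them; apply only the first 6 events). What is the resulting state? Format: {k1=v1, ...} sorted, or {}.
Keep first 6 events (discard last 1):
  after event 1 (t=5: DEC baz by 2): {baz=-2}
  after event 2 (t=6: DEC foo by 4): {baz=-2, foo=-4}
  after event 3 (t=13: SET baz = -19): {baz=-19, foo=-4}
  after event 4 (t=17: INC baz by 13): {baz=-6, foo=-4}
  after event 5 (t=23: INC baz by 11): {baz=5, foo=-4}
  after event 6 (t=27: SET baz = 17): {baz=17, foo=-4}

Answer: {baz=17, foo=-4}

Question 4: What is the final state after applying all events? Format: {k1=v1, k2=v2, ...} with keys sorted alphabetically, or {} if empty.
  after event 1 (t=5: DEC baz by 2): {baz=-2}
  after event 2 (t=6: DEC foo by 4): {baz=-2, foo=-4}
  after event 3 (t=13: SET baz = -19): {baz=-19, foo=-4}
  after event 4 (t=17: INC baz by 13): {baz=-6, foo=-4}
  after event 5 (t=23: INC baz by 11): {baz=5, foo=-4}
  after event 6 (t=27: SET baz = 17): {baz=17, foo=-4}
  after event 7 (t=37: SET foo = 10): {baz=17, foo=10}

Answer: {baz=17, foo=10}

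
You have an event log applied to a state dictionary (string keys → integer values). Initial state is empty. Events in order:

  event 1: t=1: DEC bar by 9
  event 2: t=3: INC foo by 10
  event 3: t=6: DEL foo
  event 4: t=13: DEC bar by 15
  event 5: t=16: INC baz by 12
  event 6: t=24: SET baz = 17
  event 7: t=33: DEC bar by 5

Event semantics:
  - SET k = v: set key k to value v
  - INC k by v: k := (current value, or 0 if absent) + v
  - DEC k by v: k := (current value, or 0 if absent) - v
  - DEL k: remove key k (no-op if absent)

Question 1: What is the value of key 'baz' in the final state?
Answer: 17

Derivation:
Track key 'baz' through all 7 events:
  event 1 (t=1: DEC bar by 9): baz unchanged
  event 2 (t=3: INC foo by 10): baz unchanged
  event 3 (t=6: DEL foo): baz unchanged
  event 4 (t=13: DEC bar by 15): baz unchanged
  event 5 (t=16: INC baz by 12): baz (absent) -> 12
  event 6 (t=24: SET baz = 17): baz 12 -> 17
  event 7 (t=33: DEC bar by 5): baz unchanged
Final: baz = 17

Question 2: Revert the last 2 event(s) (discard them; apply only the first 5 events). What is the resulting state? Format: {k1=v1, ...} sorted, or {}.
Answer: {bar=-24, baz=12}

Derivation:
Keep first 5 events (discard last 2):
  after event 1 (t=1: DEC bar by 9): {bar=-9}
  after event 2 (t=3: INC foo by 10): {bar=-9, foo=10}
  after event 3 (t=6: DEL foo): {bar=-9}
  after event 4 (t=13: DEC bar by 15): {bar=-24}
  after event 5 (t=16: INC baz by 12): {bar=-24, baz=12}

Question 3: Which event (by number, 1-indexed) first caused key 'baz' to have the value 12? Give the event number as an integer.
Looking for first event where baz becomes 12:
  event 5: baz (absent) -> 12  <-- first match

Answer: 5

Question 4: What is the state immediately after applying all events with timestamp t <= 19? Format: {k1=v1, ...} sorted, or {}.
Apply events with t <= 19 (5 events):
  after event 1 (t=1: DEC bar by 9): {bar=-9}
  after event 2 (t=3: INC foo by 10): {bar=-9, foo=10}
  after event 3 (t=6: DEL foo): {bar=-9}
  after event 4 (t=13: DEC bar by 15): {bar=-24}
  after event 5 (t=16: INC baz by 12): {bar=-24, baz=12}

Answer: {bar=-24, baz=12}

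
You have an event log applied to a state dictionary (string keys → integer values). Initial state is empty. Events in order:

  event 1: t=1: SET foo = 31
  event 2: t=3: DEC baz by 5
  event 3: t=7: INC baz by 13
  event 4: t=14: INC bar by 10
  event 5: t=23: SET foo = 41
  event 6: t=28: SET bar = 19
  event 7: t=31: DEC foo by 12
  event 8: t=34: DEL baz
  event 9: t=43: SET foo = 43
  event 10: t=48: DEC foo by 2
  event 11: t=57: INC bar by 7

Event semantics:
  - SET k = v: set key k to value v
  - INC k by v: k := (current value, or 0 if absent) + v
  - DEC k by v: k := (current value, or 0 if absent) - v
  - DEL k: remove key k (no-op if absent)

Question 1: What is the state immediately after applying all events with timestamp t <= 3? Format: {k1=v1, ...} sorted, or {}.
Apply events with t <= 3 (2 events):
  after event 1 (t=1: SET foo = 31): {foo=31}
  after event 2 (t=3: DEC baz by 5): {baz=-5, foo=31}

Answer: {baz=-5, foo=31}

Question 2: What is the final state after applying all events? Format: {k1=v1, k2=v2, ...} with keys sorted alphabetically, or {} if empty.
Answer: {bar=26, foo=41}

Derivation:
  after event 1 (t=1: SET foo = 31): {foo=31}
  after event 2 (t=3: DEC baz by 5): {baz=-5, foo=31}
  after event 3 (t=7: INC baz by 13): {baz=8, foo=31}
  after event 4 (t=14: INC bar by 10): {bar=10, baz=8, foo=31}
  after event 5 (t=23: SET foo = 41): {bar=10, baz=8, foo=41}
  after event 6 (t=28: SET bar = 19): {bar=19, baz=8, foo=41}
  after event 7 (t=31: DEC foo by 12): {bar=19, baz=8, foo=29}
  after event 8 (t=34: DEL baz): {bar=19, foo=29}
  after event 9 (t=43: SET foo = 43): {bar=19, foo=43}
  after event 10 (t=48: DEC foo by 2): {bar=19, foo=41}
  after event 11 (t=57: INC bar by 7): {bar=26, foo=41}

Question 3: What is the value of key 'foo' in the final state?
Track key 'foo' through all 11 events:
  event 1 (t=1: SET foo = 31): foo (absent) -> 31
  event 2 (t=3: DEC baz by 5): foo unchanged
  event 3 (t=7: INC baz by 13): foo unchanged
  event 4 (t=14: INC bar by 10): foo unchanged
  event 5 (t=23: SET foo = 41): foo 31 -> 41
  event 6 (t=28: SET bar = 19): foo unchanged
  event 7 (t=31: DEC foo by 12): foo 41 -> 29
  event 8 (t=34: DEL baz): foo unchanged
  event 9 (t=43: SET foo = 43): foo 29 -> 43
  event 10 (t=48: DEC foo by 2): foo 43 -> 41
  event 11 (t=57: INC bar by 7): foo unchanged
Final: foo = 41

Answer: 41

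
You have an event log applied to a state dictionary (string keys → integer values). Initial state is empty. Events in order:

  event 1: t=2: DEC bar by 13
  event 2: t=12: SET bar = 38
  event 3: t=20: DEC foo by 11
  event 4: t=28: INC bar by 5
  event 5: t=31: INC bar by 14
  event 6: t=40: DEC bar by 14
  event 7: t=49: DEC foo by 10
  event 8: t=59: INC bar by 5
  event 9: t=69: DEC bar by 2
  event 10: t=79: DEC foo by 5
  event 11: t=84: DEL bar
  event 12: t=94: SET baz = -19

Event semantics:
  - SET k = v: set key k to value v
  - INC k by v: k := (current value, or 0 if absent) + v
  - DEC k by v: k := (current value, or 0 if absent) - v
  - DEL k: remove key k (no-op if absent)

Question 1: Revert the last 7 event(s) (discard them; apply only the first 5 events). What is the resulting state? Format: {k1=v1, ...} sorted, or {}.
Answer: {bar=57, foo=-11}

Derivation:
Keep first 5 events (discard last 7):
  after event 1 (t=2: DEC bar by 13): {bar=-13}
  after event 2 (t=12: SET bar = 38): {bar=38}
  after event 3 (t=20: DEC foo by 11): {bar=38, foo=-11}
  after event 4 (t=28: INC bar by 5): {bar=43, foo=-11}
  after event 5 (t=31: INC bar by 14): {bar=57, foo=-11}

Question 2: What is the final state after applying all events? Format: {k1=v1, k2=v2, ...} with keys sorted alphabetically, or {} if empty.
  after event 1 (t=2: DEC bar by 13): {bar=-13}
  after event 2 (t=12: SET bar = 38): {bar=38}
  after event 3 (t=20: DEC foo by 11): {bar=38, foo=-11}
  after event 4 (t=28: INC bar by 5): {bar=43, foo=-11}
  after event 5 (t=31: INC bar by 14): {bar=57, foo=-11}
  after event 6 (t=40: DEC bar by 14): {bar=43, foo=-11}
  after event 7 (t=49: DEC foo by 10): {bar=43, foo=-21}
  after event 8 (t=59: INC bar by 5): {bar=48, foo=-21}
  after event 9 (t=69: DEC bar by 2): {bar=46, foo=-21}
  after event 10 (t=79: DEC foo by 5): {bar=46, foo=-26}
  after event 11 (t=84: DEL bar): {foo=-26}
  after event 12 (t=94: SET baz = -19): {baz=-19, foo=-26}

Answer: {baz=-19, foo=-26}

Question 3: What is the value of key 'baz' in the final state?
Track key 'baz' through all 12 events:
  event 1 (t=2: DEC bar by 13): baz unchanged
  event 2 (t=12: SET bar = 38): baz unchanged
  event 3 (t=20: DEC foo by 11): baz unchanged
  event 4 (t=28: INC bar by 5): baz unchanged
  event 5 (t=31: INC bar by 14): baz unchanged
  event 6 (t=40: DEC bar by 14): baz unchanged
  event 7 (t=49: DEC foo by 10): baz unchanged
  event 8 (t=59: INC bar by 5): baz unchanged
  event 9 (t=69: DEC bar by 2): baz unchanged
  event 10 (t=79: DEC foo by 5): baz unchanged
  event 11 (t=84: DEL bar): baz unchanged
  event 12 (t=94: SET baz = -19): baz (absent) -> -19
Final: baz = -19

Answer: -19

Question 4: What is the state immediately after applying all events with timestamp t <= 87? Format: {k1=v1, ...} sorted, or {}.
Answer: {foo=-26}

Derivation:
Apply events with t <= 87 (11 events):
  after event 1 (t=2: DEC bar by 13): {bar=-13}
  after event 2 (t=12: SET bar = 38): {bar=38}
  after event 3 (t=20: DEC foo by 11): {bar=38, foo=-11}
  after event 4 (t=28: INC bar by 5): {bar=43, foo=-11}
  after event 5 (t=31: INC bar by 14): {bar=57, foo=-11}
  after event 6 (t=40: DEC bar by 14): {bar=43, foo=-11}
  after event 7 (t=49: DEC foo by 10): {bar=43, foo=-21}
  after event 8 (t=59: INC bar by 5): {bar=48, foo=-21}
  after event 9 (t=69: DEC bar by 2): {bar=46, foo=-21}
  after event 10 (t=79: DEC foo by 5): {bar=46, foo=-26}
  after event 11 (t=84: DEL bar): {foo=-26}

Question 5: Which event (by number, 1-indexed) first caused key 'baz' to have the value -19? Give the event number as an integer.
Answer: 12

Derivation:
Looking for first event where baz becomes -19:
  event 12: baz (absent) -> -19  <-- first match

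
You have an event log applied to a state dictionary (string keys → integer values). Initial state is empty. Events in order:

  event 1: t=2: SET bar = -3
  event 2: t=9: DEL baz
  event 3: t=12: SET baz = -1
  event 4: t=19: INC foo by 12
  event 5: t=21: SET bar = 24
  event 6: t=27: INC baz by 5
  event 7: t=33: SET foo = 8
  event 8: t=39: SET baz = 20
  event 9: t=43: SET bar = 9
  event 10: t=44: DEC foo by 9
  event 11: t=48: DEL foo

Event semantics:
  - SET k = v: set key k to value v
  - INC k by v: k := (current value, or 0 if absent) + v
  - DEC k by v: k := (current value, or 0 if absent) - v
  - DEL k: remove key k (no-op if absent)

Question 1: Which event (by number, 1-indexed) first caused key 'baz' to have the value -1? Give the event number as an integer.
Answer: 3

Derivation:
Looking for first event where baz becomes -1:
  event 3: baz (absent) -> -1  <-- first match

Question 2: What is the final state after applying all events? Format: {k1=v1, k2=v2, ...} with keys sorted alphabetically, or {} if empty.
Answer: {bar=9, baz=20}

Derivation:
  after event 1 (t=2: SET bar = -3): {bar=-3}
  after event 2 (t=9: DEL baz): {bar=-3}
  after event 3 (t=12: SET baz = -1): {bar=-3, baz=-1}
  after event 4 (t=19: INC foo by 12): {bar=-3, baz=-1, foo=12}
  after event 5 (t=21: SET bar = 24): {bar=24, baz=-1, foo=12}
  after event 6 (t=27: INC baz by 5): {bar=24, baz=4, foo=12}
  after event 7 (t=33: SET foo = 8): {bar=24, baz=4, foo=8}
  after event 8 (t=39: SET baz = 20): {bar=24, baz=20, foo=8}
  after event 9 (t=43: SET bar = 9): {bar=9, baz=20, foo=8}
  after event 10 (t=44: DEC foo by 9): {bar=9, baz=20, foo=-1}
  after event 11 (t=48: DEL foo): {bar=9, baz=20}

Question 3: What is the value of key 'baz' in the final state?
Track key 'baz' through all 11 events:
  event 1 (t=2: SET bar = -3): baz unchanged
  event 2 (t=9: DEL baz): baz (absent) -> (absent)
  event 3 (t=12: SET baz = -1): baz (absent) -> -1
  event 4 (t=19: INC foo by 12): baz unchanged
  event 5 (t=21: SET bar = 24): baz unchanged
  event 6 (t=27: INC baz by 5): baz -1 -> 4
  event 7 (t=33: SET foo = 8): baz unchanged
  event 8 (t=39: SET baz = 20): baz 4 -> 20
  event 9 (t=43: SET bar = 9): baz unchanged
  event 10 (t=44: DEC foo by 9): baz unchanged
  event 11 (t=48: DEL foo): baz unchanged
Final: baz = 20

Answer: 20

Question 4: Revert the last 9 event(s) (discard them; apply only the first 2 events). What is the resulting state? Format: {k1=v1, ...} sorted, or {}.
Keep first 2 events (discard last 9):
  after event 1 (t=2: SET bar = -3): {bar=-3}
  after event 2 (t=9: DEL baz): {bar=-3}

Answer: {bar=-3}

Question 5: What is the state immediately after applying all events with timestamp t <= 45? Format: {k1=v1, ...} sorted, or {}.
Answer: {bar=9, baz=20, foo=-1}

Derivation:
Apply events with t <= 45 (10 events):
  after event 1 (t=2: SET bar = -3): {bar=-3}
  after event 2 (t=9: DEL baz): {bar=-3}
  after event 3 (t=12: SET baz = -1): {bar=-3, baz=-1}
  after event 4 (t=19: INC foo by 12): {bar=-3, baz=-1, foo=12}
  after event 5 (t=21: SET bar = 24): {bar=24, baz=-1, foo=12}
  after event 6 (t=27: INC baz by 5): {bar=24, baz=4, foo=12}
  after event 7 (t=33: SET foo = 8): {bar=24, baz=4, foo=8}
  after event 8 (t=39: SET baz = 20): {bar=24, baz=20, foo=8}
  after event 9 (t=43: SET bar = 9): {bar=9, baz=20, foo=8}
  after event 10 (t=44: DEC foo by 9): {bar=9, baz=20, foo=-1}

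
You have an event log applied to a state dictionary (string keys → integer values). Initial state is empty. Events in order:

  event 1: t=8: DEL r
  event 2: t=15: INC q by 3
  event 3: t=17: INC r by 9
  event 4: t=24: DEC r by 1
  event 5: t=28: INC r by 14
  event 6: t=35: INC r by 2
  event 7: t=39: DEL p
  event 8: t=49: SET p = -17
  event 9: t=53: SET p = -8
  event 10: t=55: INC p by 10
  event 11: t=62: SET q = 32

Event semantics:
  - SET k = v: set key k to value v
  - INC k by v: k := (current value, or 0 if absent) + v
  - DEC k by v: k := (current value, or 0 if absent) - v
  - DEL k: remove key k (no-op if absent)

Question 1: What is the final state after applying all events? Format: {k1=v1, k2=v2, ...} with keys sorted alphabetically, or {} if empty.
  after event 1 (t=8: DEL r): {}
  after event 2 (t=15: INC q by 3): {q=3}
  after event 3 (t=17: INC r by 9): {q=3, r=9}
  after event 4 (t=24: DEC r by 1): {q=3, r=8}
  after event 5 (t=28: INC r by 14): {q=3, r=22}
  after event 6 (t=35: INC r by 2): {q=3, r=24}
  after event 7 (t=39: DEL p): {q=3, r=24}
  after event 8 (t=49: SET p = -17): {p=-17, q=3, r=24}
  after event 9 (t=53: SET p = -8): {p=-8, q=3, r=24}
  after event 10 (t=55: INC p by 10): {p=2, q=3, r=24}
  after event 11 (t=62: SET q = 32): {p=2, q=32, r=24}

Answer: {p=2, q=32, r=24}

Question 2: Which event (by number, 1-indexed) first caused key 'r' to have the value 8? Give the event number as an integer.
Looking for first event where r becomes 8:
  event 3: r = 9
  event 4: r 9 -> 8  <-- first match

Answer: 4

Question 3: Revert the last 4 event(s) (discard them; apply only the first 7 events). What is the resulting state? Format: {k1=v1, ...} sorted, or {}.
Answer: {q=3, r=24}

Derivation:
Keep first 7 events (discard last 4):
  after event 1 (t=8: DEL r): {}
  after event 2 (t=15: INC q by 3): {q=3}
  after event 3 (t=17: INC r by 9): {q=3, r=9}
  after event 4 (t=24: DEC r by 1): {q=3, r=8}
  after event 5 (t=28: INC r by 14): {q=3, r=22}
  after event 6 (t=35: INC r by 2): {q=3, r=24}
  after event 7 (t=39: DEL p): {q=3, r=24}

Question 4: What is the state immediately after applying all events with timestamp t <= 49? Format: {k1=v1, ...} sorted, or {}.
Answer: {p=-17, q=3, r=24}

Derivation:
Apply events with t <= 49 (8 events):
  after event 1 (t=8: DEL r): {}
  after event 2 (t=15: INC q by 3): {q=3}
  after event 3 (t=17: INC r by 9): {q=3, r=9}
  after event 4 (t=24: DEC r by 1): {q=3, r=8}
  after event 5 (t=28: INC r by 14): {q=3, r=22}
  after event 6 (t=35: INC r by 2): {q=3, r=24}
  after event 7 (t=39: DEL p): {q=3, r=24}
  after event 8 (t=49: SET p = -17): {p=-17, q=3, r=24}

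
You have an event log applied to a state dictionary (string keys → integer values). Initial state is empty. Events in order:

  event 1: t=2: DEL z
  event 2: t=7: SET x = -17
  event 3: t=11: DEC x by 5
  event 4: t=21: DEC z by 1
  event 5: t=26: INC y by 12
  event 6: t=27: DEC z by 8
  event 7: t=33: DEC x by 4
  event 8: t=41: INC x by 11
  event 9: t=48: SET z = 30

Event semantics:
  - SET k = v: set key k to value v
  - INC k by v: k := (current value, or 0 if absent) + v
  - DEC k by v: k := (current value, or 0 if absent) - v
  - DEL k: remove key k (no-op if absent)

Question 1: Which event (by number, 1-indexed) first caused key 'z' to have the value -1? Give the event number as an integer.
Looking for first event where z becomes -1:
  event 4: z (absent) -> -1  <-- first match

Answer: 4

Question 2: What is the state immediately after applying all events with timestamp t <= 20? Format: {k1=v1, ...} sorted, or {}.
Apply events with t <= 20 (3 events):
  after event 1 (t=2: DEL z): {}
  after event 2 (t=7: SET x = -17): {x=-17}
  after event 3 (t=11: DEC x by 5): {x=-22}

Answer: {x=-22}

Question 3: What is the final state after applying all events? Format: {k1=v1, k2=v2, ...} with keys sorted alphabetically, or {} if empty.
  after event 1 (t=2: DEL z): {}
  after event 2 (t=7: SET x = -17): {x=-17}
  after event 3 (t=11: DEC x by 5): {x=-22}
  after event 4 (t=21: DEC z by 1): {x=-22, z=-1}
  after event 5 (t=26: INC y by 12): {x=-22, y=12, z=-1}
  after event 6 (t=27: DEC z by 8): {x=-22, y=12, z=-9}
  after event 7 (t=33: DEC x by 4): {x=-26, y=12, z=-9}
  after event 8 (t=41: INC x by 11): {x=-15, y=12, z=-9}
  after event 9 (t=48: SET z = 30): {x=-15, y=12, z=30}

Answer: {x=-15, y=12, z=30}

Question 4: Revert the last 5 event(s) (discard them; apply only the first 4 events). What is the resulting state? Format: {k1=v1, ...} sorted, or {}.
Answer: {x=-22, z=-1}

Derivation:
Keep first 4 events (discard last 5):
  after event 1 (t=2: DEL z): {}
  after event 2 (t=7: SET x = -17): {x=-17}
  after event 3 (t=11: DEC x by 5): {x=-22}
  after event 4 (t=21: DEC z by 1): {x=-22, z=-1}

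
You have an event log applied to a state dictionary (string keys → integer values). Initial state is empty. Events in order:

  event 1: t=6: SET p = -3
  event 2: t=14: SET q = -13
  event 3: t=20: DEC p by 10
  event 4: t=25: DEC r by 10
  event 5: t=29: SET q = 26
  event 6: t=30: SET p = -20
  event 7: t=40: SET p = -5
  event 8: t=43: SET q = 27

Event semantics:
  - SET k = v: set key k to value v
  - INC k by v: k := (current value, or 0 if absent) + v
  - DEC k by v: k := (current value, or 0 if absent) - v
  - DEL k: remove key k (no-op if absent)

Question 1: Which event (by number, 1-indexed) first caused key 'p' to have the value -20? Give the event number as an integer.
Answer: 6

Derivation:
Looking for first event where p becomes -20:
  event 1: p = -3
  event 2: p = -3
  event 3: p = -13
  event 4: p = -13
  event 5: p = -13
  event 6: p -13 -> -20  <-- first match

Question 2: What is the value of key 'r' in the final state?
Track key 'r' through all 8 events:
  event 1 (t=6: SET p = -3): r unchanged
  event 2 (t=14: SET q = -13): r unchanged
  event 3 (t=20: DEC p by 10): r unchanged
  event 4 (t=25: DEC r by 10): r (absent) -> -10
  event 5 (t=29: SET q = 26): r unchanged
  event 6 (t=30: SET p = -20): r unchanged
  event 7 (t=40: SET p = -5): r unchanged
  event 8 (t=43: SET q = 27): r unchanged
Final: r = -10

Answer: -10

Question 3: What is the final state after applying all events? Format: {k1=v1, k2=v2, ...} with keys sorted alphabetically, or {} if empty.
Answer: {p=-5, q=27, r=-10}

Derivation:
  after event 1 (t=6: SET p = -3): {p=-3}
  after event 2 (t=14: SET q = -13): {p=-3, q=-13}
  after event 3 (t=20: DEC p by 10): {p=-13, q=-13}
  after event 4 (t=25: DEC r by 10): {p=-13, q=-13, r=-10}
  after event 5 (t=29: SET q = 26): {p=-13, q=26, r=-10}
  after event 6 (t=30: SET p = -20): {p=-20, q=26, r=-10}
  after event 7 (t=40: SET p = -5): {p=-5, q=26, r=-10}
  after event 8 (t=43: SET q = 27): {p=-5, q=27, r=-10}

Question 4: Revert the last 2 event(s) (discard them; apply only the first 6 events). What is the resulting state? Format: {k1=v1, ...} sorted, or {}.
Answer: {p=-20, q=26, r=-10}

Derivation:
Keep first 6 events (discard last 2):
  after event 1 (t=6: SET p = -3): {p=-3}
  after event 2 (t=14: SET q = -13): {p=-3, q=-13}
  after event 3 (t=20: DEC p by 10): {p=-13, q=-13}
  after event 4 (t=25: DEC r by 10): {p=-13, q=-13, r=-10}
  after event 5 (t=29: SET q = 26): {p=-13, q=26, r=-10}
  after event 6 (t=30: SET p = -20): {p=-20, q=26, r=-10}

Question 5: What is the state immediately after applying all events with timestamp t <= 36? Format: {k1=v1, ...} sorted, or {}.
Answer: {p=-20, q=26, r=-10}

Derivation:
Apply events with t <= 36 (6 events):
  after event 1 (t=6: SET p = -3): {p=-3}
  after event 2 (t=14: SET q = -13): {p=-3, q=-13}
  after event 3 (t=20: DEC p by 10): {p=-13, q=-13}
  after event 4 (t=25: DEC r by 10): {p=-13, q=-13, r=-10}
  after event 5 (t=29: SET q = 26): {p=-13, q=26, r=-10}
  after event 6 (t=30: SET p = -20): {p=-20, q=26, r=-10}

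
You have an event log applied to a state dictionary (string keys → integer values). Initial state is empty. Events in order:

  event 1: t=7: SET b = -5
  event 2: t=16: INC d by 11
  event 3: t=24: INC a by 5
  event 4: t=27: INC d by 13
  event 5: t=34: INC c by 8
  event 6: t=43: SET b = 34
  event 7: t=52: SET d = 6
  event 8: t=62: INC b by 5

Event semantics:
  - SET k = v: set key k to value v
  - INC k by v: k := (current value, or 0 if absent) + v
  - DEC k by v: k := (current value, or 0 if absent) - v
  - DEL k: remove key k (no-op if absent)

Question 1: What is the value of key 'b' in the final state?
Answer: 39

Derivation:
Track key 'b' through all 8 events:
  event 1 (t=7: SET b = -5): b (absent) -> -5
  event 2 (t=16: INC d by 11): b unchanged
  event 3 (t=24: INC a by 5): b unchanged
  event 4 (t=27: INC d by 13): b unchanged
  event 5 (t=34: INC c by 8): b unchanged
  event 6 (t=43: SET b = 34): b -5 -> 34
  event 7 (t=52: SET d = 6): b unchanged
  event 8 (t=62: INC b by 5): b 34 -> 39
Final: b = 39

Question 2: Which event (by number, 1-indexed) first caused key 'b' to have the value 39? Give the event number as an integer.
Looking for first event where b becomes 39:
  event 1: b = -5
  event 2: b = -5
  event 3: b = -5
  event 4: b = -5
  event 5: b = -5
  event 6: b = 34
  event 7: b = 34
  event 8: b 34 -> 39  <-- first match

Answer: 8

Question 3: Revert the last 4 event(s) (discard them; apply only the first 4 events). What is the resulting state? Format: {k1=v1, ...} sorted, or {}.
Answer: {a=5, b=-5, d=24}

Derivation:
Keep first 4 events (discard last 4):
  after event 1 (t=7: SET b = -5): {b=-5}
  after event 2 (t=16: INC d by 11): {b=-5, d=11}
  after event 3 (t=24: INC a by 5): {a=5, b=-5, d=11}
  after event 4 (t=27: INC d by 13): {a=5, b=-5, d=24}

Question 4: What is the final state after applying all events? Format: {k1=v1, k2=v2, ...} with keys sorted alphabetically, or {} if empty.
  after event 1 (t=7: SET b = -5): {b=-5}
  after event 2 (t=16: INC d by 11): {b=-5, d=11}
  after event 3 (t=24: INC a by 5): {a=5, b=-5, d=11}
  after event 4 (t=27: INC d by 13): {a=5, b=-5, d=24}
  after event 5 (t=34: INC c by 8): {a=5, b=-5, c=8, d=24}
  after event 6 (t=43: SET b = 34): {a=5, b=34, c=8, d=24}
  after event 7 (t=52: SET d = 6): {a=5, b=34, c=8, d=6}
  after event 8 (t=62: INC b by 5): {a=5, b=39, c=8, d=6}

Answer: {a=5, b=39, c=8, d=6}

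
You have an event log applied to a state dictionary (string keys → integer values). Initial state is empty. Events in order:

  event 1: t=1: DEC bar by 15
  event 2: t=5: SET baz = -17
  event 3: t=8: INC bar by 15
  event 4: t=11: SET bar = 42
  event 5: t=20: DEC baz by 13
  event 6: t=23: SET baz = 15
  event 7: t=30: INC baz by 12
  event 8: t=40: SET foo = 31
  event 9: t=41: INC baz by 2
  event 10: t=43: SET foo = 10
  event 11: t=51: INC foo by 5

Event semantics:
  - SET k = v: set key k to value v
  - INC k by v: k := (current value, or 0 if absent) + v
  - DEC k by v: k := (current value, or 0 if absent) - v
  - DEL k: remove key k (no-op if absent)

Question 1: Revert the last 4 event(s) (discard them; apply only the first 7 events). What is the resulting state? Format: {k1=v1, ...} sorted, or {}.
Answer: {bar=42, baz=27}

Derivation:
Keep first 7 events (discard last 4):
  after event 1 (t=1: DEC bar by 15): {bar=-15}
  after event 2 (t=5: SET baz = -17): {bar=-15, baz=-17}
  after event 3 (t=8: INC bar by 15): {bar=0, baz=-17}
  after event 4 (t=11: SET bar = 42): {bar=42, baz=-17}
  after event 5 (t=20: DEC baz by 13): {bar=42, baz=-30}
  after event 6 (t=23: SET baz = 15): {bar=42, baz=15}
  after event 7 (t=30: INC baz by 12): {bar=42, baz=27}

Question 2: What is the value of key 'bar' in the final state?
Track key 'bar' through all 11 events:
  event 1 (t=1: DEC bar by 15): bar (absent) -> -15
  event 2 (t=5: SET baz = -17): bar unchanged
  event 3 (t=8: INC bar by 15): bar -15 -> 0
  event 4 (t=11: SET bar = 42): bar 0 -> 42
  event 5 (t=20: DEC baz by 13): bar unchanged
  event 6 (t=23: SET baz = 15): bar unchanged
  event 7 (t=30: INC baz by 12): bar unchanged
  event 8 (t=40: SET foo = 31): bar unchanged
  event 9 (t=41: INC baz by 2): bar unchanged
  event 10 (t=43: SET foo = 10): bar unchanged
  event 11 (t=51: INC foo by 5): bar unchanged
Final: bar = 42

Answer: 42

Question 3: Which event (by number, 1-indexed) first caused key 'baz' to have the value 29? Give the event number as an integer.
Looking for first event where baz becomes 29:
  event 2: baz = -17
  event 3: baz = -17
  event 4: baz = -17
  event 5: baz = -30
  event 6: baz = 15
  event 7: baz = 27
  event 8: baz = 27
  event 9: baz 27 -> 29  <-- first match

Answer: 9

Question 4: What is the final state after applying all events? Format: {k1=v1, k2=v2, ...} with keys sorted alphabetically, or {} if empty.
  after event 1 (t=1: DEC bar by 15): {bar=-15}
  after event 2 (t=5: SET baz = -17): {bar=-15, baz=-17}
  after event 3 (t=8: INC bar by 15): {bar=0, baz=-17}
  after event 4 (t=11: SET bar = 42): {bar=42, baz=-17}
  after event 5 (t=20: DEC baz by 13): {bar=42, baz=-30}
  after event 6 (t=23: SET baz = 15): {bar=42, baz=15}
  after event 7 (t=30: INC baz by 12): {bar=42, baz=27}
  after event 8 (t=40: SET foo = 31): {bar=42, baz=27, foo=31}
  after event 9 (t=41: INC baz by 2): {bar=42, baz=29, foo=31}
  after event 10 (t=43: SET foo = 10): {bar=42, baz=29, foo=10}
  after event 11 (t=51: INC foo by 5): {bar=42, baz=29, foo=15}

Answer: {bar=42, baz=29, foo=15}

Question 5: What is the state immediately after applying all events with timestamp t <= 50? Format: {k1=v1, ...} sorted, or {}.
Answer: {bar=42, baz=29, foo=10}

Derivation:
Apply events with t <= 50 (10 events):
  after event 1 (t=1: DEC bar by 15): {bar=-15}
  after event 2 (t=5: SET baz = -17): {bar=-15, baz=-17}
  after event 3 (t=8: INC bar by 15): {bar=0, baz=-17}
  after event 4 (t=11: SET bar = 42): {bar=42, baz=-17}
  after event 5 (t=20: DEC baz by 13): {bar=42, baz=-30}
  after event 6 (t=23: SET baz = 15): {bar=42, baz=15}
  after event 7 (t=30: INC baz by 12): {bar=42, baz=27}
  after event 8 (t=40: SET foo = 31): {bar=42, baz=27, foo=31}
  after event 9 (t=41: INC baz by 2): {bar=42, baz=29, foo=31}
  after event 10 (t=43: SET foo = 10): {bar=42, baz=29, foo=10}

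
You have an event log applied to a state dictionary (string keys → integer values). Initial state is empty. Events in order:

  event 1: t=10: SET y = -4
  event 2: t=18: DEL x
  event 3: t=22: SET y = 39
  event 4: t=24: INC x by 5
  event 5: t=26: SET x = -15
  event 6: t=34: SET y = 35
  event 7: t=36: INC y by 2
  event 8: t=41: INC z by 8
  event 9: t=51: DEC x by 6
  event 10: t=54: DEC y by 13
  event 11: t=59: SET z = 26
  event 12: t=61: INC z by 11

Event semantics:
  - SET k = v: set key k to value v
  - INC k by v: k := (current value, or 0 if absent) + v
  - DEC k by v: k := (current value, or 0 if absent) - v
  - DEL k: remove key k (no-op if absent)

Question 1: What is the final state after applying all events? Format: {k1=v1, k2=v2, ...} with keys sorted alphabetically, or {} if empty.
Answer: {x=-21, y=24, z=37}

Derivation:
  after event 1 (t=10: SET y = -4): {y=-4}
  after event 2 (t=18: DEL x): {y=-4}
  after event 3 (t=22: SET y = 39): {y=39}
  after event 4 (t=24: INC x by 5): {x=5, y=39}
  after event 5 (t=26: SET x = -15): {x=-15, y=39}
  after event 6 (t=34: SET y = 35): {x=-15, y=35}
  after event 7 (t=36: INC y by 2): {x=-15, y=37}
  after event 8 (t=41: INC z by 8): {x=-15, y=37, z=8}
  after event 9 (t=51: DEC x by 6): {x=-21, y=37, z=8}
  after event 10 (t=54: DEC y by 13): {x=-21, y=24, z=8}
  after event 11 (t=59: SET z = 26): {x=-21, y=24, z=26}
  after event 12 (t=61: INC z by 11): {x=-21, y=24, z=37}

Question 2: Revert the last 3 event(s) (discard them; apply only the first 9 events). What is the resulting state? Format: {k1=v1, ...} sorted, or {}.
Keep first 9 events (discard last 3):
  after event 1 (t=10: SET y = -4): {y=-4}
  after event 2 (t=18: DEL x): {y=-4}
  after event 3 (t=22: SET y = 39): {y=39}
  after event 4 (t=24: INC x by 5): {x=5, y=39}
  after event 5 (t=26: SET x = -15): {x=-15, y=39}
  after event 6 (t=34: SET y = 35): {x=-15, y=35}
  after event 7 (t=36: INC y by 2): {x=-15, y=37}
  after event 8 (t=41: INC z by 8): {x=-15, y=37, z=8}
  after event 9 (t=51: DEC x by 6): {x=-21, y=37, z=8}

Answer: {x=-21, y=37, z=8}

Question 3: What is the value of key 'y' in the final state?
Answer: 24

Derivation:
Track key 'y' through all 12 events:
  event 1 (t=10: SET y = -4): y (absent) -> -4
  event 2 (t=18: DEL x): y unchanged
  event 3 (t=22: SET y = 39): y -4 -> 39
  event 4 (t=24: INC x by 5): y unchanged
  event 5 (t=26: SET x = -15): y unchanged
  event 6 (t=34: SET y = 35): y 39 -> 35
  event 7 (t=36: INC y by 2): y 35 -> 37
  event 8 (t=41: INC z by 8): y unchanged
  event 9 (t=51: DEC x by 6): y unchanged
  event 10 (t=54: DEC y by 13): y 37 -> 24
  event 11 (t=59: SET z = 26): y unchanged
  event 12 (t=61: INC z by 11): y unchanged
Final: y = 24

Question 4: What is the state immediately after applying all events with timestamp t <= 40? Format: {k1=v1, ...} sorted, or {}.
Apply events with t <= 40 (7 events):
  after event 1 (t=10: SET y = -4): {y=-4}
  after event 2 (t=18: DEL x): {y=-4}
  after event 3 (t=22: SET y = 39): {y=39}
  after event 4 (t=24: INC x by 5): {x=5, y=39}
  after event 5 (t=26: SET x = -15): {x=-15, y=39}
  after event 6 (t=34: SET y = 35): {x=-15, y=35}
  after event 7 (t=36: INC y by 2): {x=-15, y=37}

Answer: {x=-15, y=37}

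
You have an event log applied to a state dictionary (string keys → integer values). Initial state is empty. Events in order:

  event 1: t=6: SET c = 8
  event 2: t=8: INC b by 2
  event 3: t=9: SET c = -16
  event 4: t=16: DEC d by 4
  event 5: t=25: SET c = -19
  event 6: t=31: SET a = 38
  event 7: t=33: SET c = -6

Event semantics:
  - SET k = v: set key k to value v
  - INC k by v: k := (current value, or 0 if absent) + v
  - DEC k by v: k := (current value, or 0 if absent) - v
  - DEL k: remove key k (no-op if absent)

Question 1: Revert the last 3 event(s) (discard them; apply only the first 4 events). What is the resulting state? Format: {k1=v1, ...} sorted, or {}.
Answer: {b=2, c=-16, d=-4}

Derivation:
Keep first 4 events (discard last 3):
  after event 1 (t=6: SET c = 8): {c=8}
  after event 2 (t=8: INC b by 2): {b=2, c=8}
  after event 3 (t=9: SET c = -16): {b=2, c=-16}
  after event 4 (t=16: DEC d by 4): {b=2, c=-16, d=-4}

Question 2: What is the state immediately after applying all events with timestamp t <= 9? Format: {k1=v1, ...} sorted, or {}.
Apply events with t <= 9 (3 events):
  after event 1 (t=6: SET c = 8): {c=8}
  after event 2 (t=8: INC b by 2): {b=2, c=8}
  after event 3 (t=9: SET c = -16): {b=2, c=-16}

Answer: {b=2, c=-16}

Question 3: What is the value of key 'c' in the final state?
Track key 'c' through all 7 events:
  event 1 (t=6: SET c = 8): c (absent) -> 8
  event 2 (t=8: INC b by 2): c unchanged
  event 3 (t=9: SET c = -16): c 8 -> -16
  event 4 (t=16: DEC d by 4): c unchanged
  event 5 (t=25: SET c = -19): c -16 -> -19
  event 6 (t=31: SET a = 38): c unchanged
  event 7 (t=33: SET c = -6): c -19 -> -6
Final: c = -6

Answer: -6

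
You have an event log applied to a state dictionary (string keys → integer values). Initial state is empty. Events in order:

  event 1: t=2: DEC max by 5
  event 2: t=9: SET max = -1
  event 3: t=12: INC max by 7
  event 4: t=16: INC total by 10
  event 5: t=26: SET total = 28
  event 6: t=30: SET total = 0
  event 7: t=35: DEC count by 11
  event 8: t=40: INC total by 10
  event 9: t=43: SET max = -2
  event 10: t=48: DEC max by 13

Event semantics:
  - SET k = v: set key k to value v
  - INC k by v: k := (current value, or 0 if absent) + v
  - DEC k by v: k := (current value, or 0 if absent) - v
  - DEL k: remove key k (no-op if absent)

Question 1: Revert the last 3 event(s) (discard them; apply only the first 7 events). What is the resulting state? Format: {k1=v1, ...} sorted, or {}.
Keep first 7 events (discard last 3):
  after event 1 (t=2: DEC max by 5): {max=-5}
  after event 2 (t=9: SET max = -1): {max=-1}
  after event 3 (t=12: INC max by 7): {max=6}
  after event 4 (t=16: INC total by 10): {max=6, total=10}
  after event 5 (t=26: SET total = 28): {max=6, total=28}
  after event 6 (t=30: SET total = 0): {max=6, total=0}
  after event 7 (t=35: DEC count by 11): {count=-11, max=6, total=0}

Answer: {count=-11, max=6, total=0}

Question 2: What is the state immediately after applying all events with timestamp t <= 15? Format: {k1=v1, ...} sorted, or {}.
Apply events with t <= 15 (3 events):
  after event 1 (t=2: DEC max by 5): {max=-5}
  after event 2 (t=9: SET max = -1): {max=-1}
  after event 3 (t=12: INC max by 7): {max=6}

Answer: {max=6}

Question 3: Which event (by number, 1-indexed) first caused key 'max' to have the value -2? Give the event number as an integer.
Looking for first event where max becomes -2:
  event 1: max = -5
  event 2: max = -1
  event 3: max = 6
  event 4: max = 6
  event 5: max = 6
  event 6: max = 6
  event 7: max = 6
  event 8: max = 6
  event 9: max 6 -> -2  <-- first match

Answer: 9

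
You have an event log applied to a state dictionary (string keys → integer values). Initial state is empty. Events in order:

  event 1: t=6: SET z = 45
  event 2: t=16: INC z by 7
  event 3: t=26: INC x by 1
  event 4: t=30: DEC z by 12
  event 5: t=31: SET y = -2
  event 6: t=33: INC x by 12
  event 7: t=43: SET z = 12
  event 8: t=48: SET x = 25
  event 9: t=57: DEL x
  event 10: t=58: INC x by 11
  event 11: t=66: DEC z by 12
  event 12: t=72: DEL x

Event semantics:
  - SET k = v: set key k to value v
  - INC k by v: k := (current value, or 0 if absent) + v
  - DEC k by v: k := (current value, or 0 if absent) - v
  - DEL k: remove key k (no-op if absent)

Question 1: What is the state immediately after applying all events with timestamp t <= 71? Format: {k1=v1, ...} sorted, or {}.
Apply events with t <= 71 (11 events):
  after event 1 (t=6: SET z = 45): {z=45}
  after event 2 (t=16: INC z by 7): {z=52}
  after event 3 (t=26: INC x by 1): {x=1, z=52}
  after event 4 (t=30: DEC z by 12): {x=1, z=40}
  after event 5 (t=31: SET y = -2): {x=1, y=-2, z=40}
  after event 6 (t=33: INC x by 12): {x=13, y=-2, z=40}
  after event 7 (t=43: SET z = 12): {x=13, y=-2, z=12}
  after event 8 (t=48: SET x = 25): {x=25, y=-2, z=12}
  after event 9 (t=57: DEL x): {y=-2, z=12}
  after event 10 (t=58: INC x by 11): {x=11, y=-2, z=12}
  after event 11 (t=66: DEC z by 12): {x=11, y=-2, z=0}

Answer: {x=11, y=-2, z=0}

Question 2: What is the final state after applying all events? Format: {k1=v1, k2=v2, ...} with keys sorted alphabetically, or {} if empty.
  after event 1 (t=6: SET z = 45): {z=45}
  after event 2 (t=16: INC z by 7): {z=52}
  after event 3 (t=26: INC x by 1): {x=1, z=52}
  after event 4 (t=30: DEC z by 12): {x=1, z=40}
  after event 5 (t=31: SET y = -2): {x=1, y=-2, z=40}
  after event 6 (t=33: INC x by 12): {x=13, y=-2, z=40}
  after event 7 (t=43: SET z = 12): {x=13, y=-2, z=12}
  after event 8 (t=48: SET x = 25): {x=25, y=-2, z=12}
  after event 9 (t=57: DEL x): {y=-2, z=12}
  after event 10 (t=58: INC x by 11): {x=11, y=-2, z=12}
  after event 11 (t=66: DEC z by 12): {x=11, y=-2, z=0}
  after event 12 (t=72: DEL x): {y=-2, z=0}

Answer: {y=-2, z=0}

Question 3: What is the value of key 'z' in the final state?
Answer: 0

Derivation:
Track key 'z' through all 12 events:
  event 1 (t=6: SET z = 45): z (absent) -> 45
  event 2 (t=16: INC z by 7): z 45 -> 52
  event 3 (t=26: INC x by 1): z unchanged
  event 4 (t=30: DEC z by 12): z 52 -> 40
  event 5 (t=31: SET y = -2): z unchanged
  event 6 (t=33: INC x by 12): z unchanged
  event 7 (t=43: SET z = 12): z 40 -> 12
  event 8 (t=48: SET x = 25): z unchanged
  event 9 (t=57: DEL x): z unchanged
  event 10 (t=58: INC x by 11): z unchanged
  event 11 (t=66: DEC z by 12): z 12 -> 0
  event 12 (t=72: DEL x): z unchanged
Final: z = 0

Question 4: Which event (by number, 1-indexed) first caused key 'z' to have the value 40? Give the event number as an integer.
Looking for first event where z becomes 40:
  event 1: z = 45
  event 2: z = 52
  event 3: z = 52
  event 4: z 52 -> 40  <-- first match

Answer: 4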